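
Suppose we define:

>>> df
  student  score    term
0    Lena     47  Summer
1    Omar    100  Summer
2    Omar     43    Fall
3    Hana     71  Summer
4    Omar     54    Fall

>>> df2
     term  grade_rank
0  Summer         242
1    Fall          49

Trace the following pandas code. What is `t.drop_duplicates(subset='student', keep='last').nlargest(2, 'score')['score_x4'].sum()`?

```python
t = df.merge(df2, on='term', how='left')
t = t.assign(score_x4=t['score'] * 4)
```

merge on 'term' (how='left') → 5 rows:
  student  score    term  grade_rank
0    Lena     47  Summer         242
1    Omar    100  Summer         242
2    Omar     43    Fall          49
3    Hana     71  Summer         242
4    Omar     54    Fall          49
add column score_x4 = t['score'] * 4:
  student  score    term  grade_rank  score_x4
0    Lena     47  Summer         242       188
1    Omar    100  Summer         242       400
2    Omar     43    Fall          49       172
3    Hana     71  Summer         242       284
4    Omar     54    Fall          49       216
drop duplicate student (keep=last):
  student  score    term  grade_rank  score_x4
0    Lena     47  Summer         242       188
3    Hana     71  Summer         242       284
4    Omar     54    Fall          49       216
take 2 rows with largest score:
  student  score    term  grade_rank  score_x4
3    Hana     71  Summer         242       284
4    Omar     54    Fall          49       216
Finally, sum of column 'score_x4' = 500.

500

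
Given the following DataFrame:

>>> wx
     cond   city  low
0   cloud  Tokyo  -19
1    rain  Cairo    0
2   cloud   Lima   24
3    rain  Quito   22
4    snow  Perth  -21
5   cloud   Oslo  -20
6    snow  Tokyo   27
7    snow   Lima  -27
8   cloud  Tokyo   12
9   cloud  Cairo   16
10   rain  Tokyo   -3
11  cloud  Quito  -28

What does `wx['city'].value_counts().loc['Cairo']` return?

2

value_counts of city:
city
Tokyo    4
Cairo    2
Lima     2
Quito    2
Perth    1
Oslo     1
Name: count, dtype: int64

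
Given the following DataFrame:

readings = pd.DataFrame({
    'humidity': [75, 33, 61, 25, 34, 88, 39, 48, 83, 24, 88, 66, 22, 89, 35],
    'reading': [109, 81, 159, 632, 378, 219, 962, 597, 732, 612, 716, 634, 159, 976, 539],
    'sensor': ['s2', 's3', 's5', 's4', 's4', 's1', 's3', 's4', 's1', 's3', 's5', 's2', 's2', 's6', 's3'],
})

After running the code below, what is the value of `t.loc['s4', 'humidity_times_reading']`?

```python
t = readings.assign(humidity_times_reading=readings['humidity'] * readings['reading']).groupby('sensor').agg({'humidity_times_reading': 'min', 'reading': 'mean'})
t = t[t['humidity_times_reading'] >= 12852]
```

add column humidity_times_reading = readings['humidity'] * readings['reading']:
    humidity  reading sensor  humidity_times_reading
0         75      109     s2                    8175
1         33       81     s3                    2673
2         61      159     s5                    9699
3         25      632     s4                   15800
4         34      378     s4                   12852
5         88      219     s1                   19272
6         39      962     s3                   37518
7         48      597     s4                   28656
8         83      732     s1                   60756
9         24      612     s3                   14688
10        88      716     s5                   63008
11        66      634     s2                   41844
12        22      159     s2                    3498
13        89      976     s6                   86864
14        35      539     s3                   18865
group by sensor: min(humidity_times_reading), mean(reading):
        humidity_times_reading     reading
sensor                                    
s1                       19272  475.500000
s2                        3498  300.666667
s3                        2673  548.500000
s4                       12852  535.666667
s5                        9699  437.500000
s6                       86864  976.000000
filter rows where humidity_times_reading >= 12852:
        humidity_times_reading     reading
sensor                                    
s1                       19272  475.500000
s4                       12852  535.666667
s6                       86864  976.000000
Hence 12852.

12852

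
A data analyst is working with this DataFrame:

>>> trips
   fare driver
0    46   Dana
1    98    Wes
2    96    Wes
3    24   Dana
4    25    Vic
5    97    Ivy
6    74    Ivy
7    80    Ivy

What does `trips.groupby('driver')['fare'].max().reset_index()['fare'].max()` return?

98

group by driver, max of fare:
driver
Dana    46
Ivy     97
Vic     25
Wes     98
Name: fare, dtype: int64
reset_index():
  driver  fare
0   Dana    46
1    Ivy    97
2    Vic    25
3    Wes    98
Then the max of column 'fare': 98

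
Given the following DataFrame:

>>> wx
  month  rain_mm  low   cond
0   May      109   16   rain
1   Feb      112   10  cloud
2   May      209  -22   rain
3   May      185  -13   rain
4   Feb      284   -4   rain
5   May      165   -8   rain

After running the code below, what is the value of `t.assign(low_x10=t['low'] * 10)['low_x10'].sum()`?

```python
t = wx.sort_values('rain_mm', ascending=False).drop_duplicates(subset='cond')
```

60

sort by rain_mm descending:
  month  rain_mm  low   cond
4   Feb      284   -4   rain
2   May      209  -22   rain
3   May      185  -13   rain
5   May      165   -8   rain
1   Feb      112   10  cloud
0   May      109   16   rain
drop duplicate cond (keep=first):
  month  rain_mm  low   cond
4   Feb      284   -4   rain
1   Feb      112   10  cloud
add column low_x10 = t['low'] * 10:
  month  rain_mm  low   cond  low_x10
4   Feb      284   -4   rain      -40
1   Feb      112   10  cloud      100
Then the sum of column 'low_x10': 60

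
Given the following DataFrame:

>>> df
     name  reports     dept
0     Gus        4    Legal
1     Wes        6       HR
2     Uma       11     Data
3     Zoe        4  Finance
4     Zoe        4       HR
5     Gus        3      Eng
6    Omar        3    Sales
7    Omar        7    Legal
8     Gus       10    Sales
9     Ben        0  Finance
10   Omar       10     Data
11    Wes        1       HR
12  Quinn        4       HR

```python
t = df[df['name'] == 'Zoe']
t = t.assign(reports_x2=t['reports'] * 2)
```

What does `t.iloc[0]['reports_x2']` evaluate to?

8

filter rows where name == 'Zoe':
  name  reports     dept
3  Zoe        4  Finance
4  Zoe        4       HR
add column reports_x2 = t['reports'] * 2:
  name  reports     dept  reports_x2
3  Zoe        4  Finance           8
4  Zoe        4       HR           8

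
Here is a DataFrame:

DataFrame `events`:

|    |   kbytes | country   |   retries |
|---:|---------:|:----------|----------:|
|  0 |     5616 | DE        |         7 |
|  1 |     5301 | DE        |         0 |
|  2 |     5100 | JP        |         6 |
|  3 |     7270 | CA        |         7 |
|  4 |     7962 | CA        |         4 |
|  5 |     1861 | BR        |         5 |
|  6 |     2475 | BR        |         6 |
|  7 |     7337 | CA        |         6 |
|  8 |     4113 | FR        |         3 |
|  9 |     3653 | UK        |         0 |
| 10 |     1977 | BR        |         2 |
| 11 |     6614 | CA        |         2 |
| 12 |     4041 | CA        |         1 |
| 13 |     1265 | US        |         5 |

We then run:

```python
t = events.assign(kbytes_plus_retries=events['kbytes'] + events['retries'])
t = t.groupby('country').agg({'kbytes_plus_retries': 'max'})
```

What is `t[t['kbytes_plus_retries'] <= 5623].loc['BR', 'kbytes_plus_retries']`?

2481

add column kbytes_plus_retries = events['kbytes'] + events['retries']:
    kbytes country  retries  kbytes_plus_retries
0     5616      DE        7                 5623
1     5301      DE        0                 5301
2     5100      JP        6                 5106
3     7270      CA        7                 7277
4     7962      CA        4                 7966
5     1861      BR        5                 1866
6     2475      BR        6                 2481
7     7337      CA        6                 7343
8     4113      FR        3                 4116
9     3653      UK        0                 3653
10    1977      BR        2                 1979
11    6614      CA        2                 6616
12    4041      CA        1                 4042
13    1265      US        5                 1270
group by country, max of kbytes_plus_retries:
         kbytes_plus_retries
country                     
BR                      2481
CA                      7966
DE                      5623
FR                      4116
JP                      5106
UK                      3653
US                      1270
filter rows where kbytes_plus_retries <= 5623:
         kbytes_plus_retries
country                     
BR                      2481
DE                      5623
FR                      4116
JP                      5106
UK                      3653
US                      1270
Finally, value at row 'BR', column 'kbytes_plus_retries' = 2481.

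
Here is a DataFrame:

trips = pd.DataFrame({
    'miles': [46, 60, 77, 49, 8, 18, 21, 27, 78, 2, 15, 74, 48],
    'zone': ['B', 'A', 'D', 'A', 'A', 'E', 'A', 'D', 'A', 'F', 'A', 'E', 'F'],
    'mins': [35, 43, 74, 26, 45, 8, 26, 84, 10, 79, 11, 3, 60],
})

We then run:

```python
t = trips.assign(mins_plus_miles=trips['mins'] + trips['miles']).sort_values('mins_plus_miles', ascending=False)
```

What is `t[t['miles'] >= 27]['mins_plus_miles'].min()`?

add column mins_plus_miles = trips['mins'] + trips['miles']:
    miles zone  mins  mins_plus_miles
0      46    B    35               81
1      60    A    43              103
2      77    D    74              151
3      49    A    26               75
4       8    A    45               53
5      18    E     8               26
6      21    A    26               47
7      27    D    84              111
8      78    A    10               88
9       2    F    79               81
10     15    A    11               26
11     74    E     3               77
12     48    F    60              108
sort by mins_plus_miles descending:
    miles zone  mins  mins_plus_miles
2      77    D    74              151
7      27    D    84              111
12     48    F    60              108
1      60    A    43              103
8      78    A    10               88
0      46    B    35               81
9       2    F    79               81
11     74    E     3               77
3      49    A    26               75
4       8    A    45               53
6      21    A    26               47
5      18    E     8               26
10     15    A    11               26
filter rows where miles >= 27:
    miles zone  mins  mins_plus_miles
2      77    D    74              151
7      27    D    84              111
12     48    F    60              108
1      60    A    43              103
8      78    A    10               88
0      46    B    35               81
11     74    E     3               77
3      49    A    26               75

75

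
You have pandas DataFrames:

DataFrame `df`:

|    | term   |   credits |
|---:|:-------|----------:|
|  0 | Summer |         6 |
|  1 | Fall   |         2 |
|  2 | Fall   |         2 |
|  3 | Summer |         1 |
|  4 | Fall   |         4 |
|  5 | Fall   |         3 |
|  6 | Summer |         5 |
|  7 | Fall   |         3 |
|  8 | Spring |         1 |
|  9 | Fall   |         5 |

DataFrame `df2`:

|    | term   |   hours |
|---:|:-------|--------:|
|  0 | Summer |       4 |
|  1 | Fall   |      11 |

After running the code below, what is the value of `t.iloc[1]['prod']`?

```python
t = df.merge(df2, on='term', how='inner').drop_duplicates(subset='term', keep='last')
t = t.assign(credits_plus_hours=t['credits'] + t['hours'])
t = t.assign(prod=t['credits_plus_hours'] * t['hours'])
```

merge on 'term' (how='inner') → 9 rows:
     term  credits  hours
0  Summer        6      4
1    Fall        2     11
2    Fall        2     11
3  Summer        1      4
4    Fall        4     11
5    Fall        3     11
6  Summer        5      4
7    Fall        3     11
8    Fall        5     11
drop duplicate term (keep=last):
     term  credits  hours
6  Summer        5      4
8    Fall        5     11
add column credits_plus_hours = t['credits'] + t['hours']:
     term  credits  hours  credits_plus_hours
6  Summer        5      4                   9
8    Fall        5     11                  16
add column prod = t['credits_plus_hours'] * t['hours']:
     term  credits  hours  credits_plus_hours  prod
6  Summer        5      4                   9    36
8    Fall        5     11                  16   176
So iloc[1]['prod'] = 176.

176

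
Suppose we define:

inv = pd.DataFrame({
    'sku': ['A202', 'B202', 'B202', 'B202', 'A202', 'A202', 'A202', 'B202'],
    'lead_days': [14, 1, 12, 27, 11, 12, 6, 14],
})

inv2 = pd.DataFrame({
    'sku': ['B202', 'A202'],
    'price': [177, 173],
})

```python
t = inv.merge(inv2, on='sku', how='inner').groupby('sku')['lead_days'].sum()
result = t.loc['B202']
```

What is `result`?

merge on 'sku' (how='inner') → 8 rows:
    sku  lead_days  price
0  A202         14    173
1  B202          1    177
2  B202         12    177
3  B202         27    177
4  A202         11    173
5  A202         12    173
6  A202          6    173
7  B202         14    177
group by sku, sum of lead_days:
sku
A202    43
B202    54
Name: lead_days, dtype: int64

54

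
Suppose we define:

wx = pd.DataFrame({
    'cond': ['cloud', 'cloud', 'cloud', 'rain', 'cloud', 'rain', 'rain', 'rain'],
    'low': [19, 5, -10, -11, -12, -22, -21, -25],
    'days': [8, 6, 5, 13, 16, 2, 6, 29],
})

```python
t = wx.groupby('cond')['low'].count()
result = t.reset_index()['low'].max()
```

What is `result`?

group by cond, count of low:
cond
cloud    4
rain     4
Name: low, dtype: int64
reset_index():
    cond  low
0  cloud    4
1   rain    4

4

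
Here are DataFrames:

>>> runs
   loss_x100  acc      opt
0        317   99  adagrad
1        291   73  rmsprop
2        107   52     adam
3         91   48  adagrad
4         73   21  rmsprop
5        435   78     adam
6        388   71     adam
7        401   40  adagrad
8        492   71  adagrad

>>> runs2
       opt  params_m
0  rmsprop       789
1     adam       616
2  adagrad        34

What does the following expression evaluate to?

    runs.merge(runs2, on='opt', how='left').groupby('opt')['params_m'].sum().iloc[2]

merge on 'opt' (how='left') → 9 rows:
   loss_x100  acc      opt  params_m
0        317   99  adagrad        34
1        291   73  rmsprop       789
2        107   52     adam       616
3         91   48  adagrad        34
4         73   21  rmsprop       789
5        435   78     adam       616
6        388   71     adam       616
7        401   40  adagrad        34
8        492   71  adagrad        34
group by opt, sum of params_m:
opt
adagrad     136
adam       1848
rmsprop    1578
Name: params_m, dtype: int64
The value at position 2 is 1578.

1578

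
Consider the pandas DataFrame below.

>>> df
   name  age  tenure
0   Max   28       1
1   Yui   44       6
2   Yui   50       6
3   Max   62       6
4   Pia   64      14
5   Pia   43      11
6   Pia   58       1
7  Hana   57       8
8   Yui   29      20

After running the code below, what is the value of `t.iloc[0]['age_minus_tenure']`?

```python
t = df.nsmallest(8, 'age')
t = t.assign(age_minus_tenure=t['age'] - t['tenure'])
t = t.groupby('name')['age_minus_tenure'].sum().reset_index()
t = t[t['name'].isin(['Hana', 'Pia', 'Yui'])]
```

49

take 8 rows with smallest age:
   name  age  tenure
0   Max   28       1
8   Yui   29      20
5   Pia   43      11
1   Yui   44       6
2   Yui   50       6
7  Hana   57       8
6   Pia   58       1
3   Max   62       6
add column age_minus_tenure = t['age'] - t['tenure']:
   name  age  tenure  age_minus_tenure
0   Max   28       1                27
8   Yui   29      20                 9
5   Pia   43      11                32
1   Yui   44       6                38
2   Yui   50       6                44
7  Hana   57       8                49
6   Pia   58       1                57
3   Max   62       6                56
group by name, sum of age_minus_tenure:
name
Hana    49
Max     83
Pia     89
Yui     91
Name: age_minus_tenure, dtype: int64
reset_index():
   name  age_minus_tenure
0  Hana                49
1   Max                83
2   Pia                89
3   Yui                91
filter rows where name in ['Hana', 'Pia', 'Yui']:
   name  age_minus_tenure
0  Hana                49
2   Pia                89
3   Yui                91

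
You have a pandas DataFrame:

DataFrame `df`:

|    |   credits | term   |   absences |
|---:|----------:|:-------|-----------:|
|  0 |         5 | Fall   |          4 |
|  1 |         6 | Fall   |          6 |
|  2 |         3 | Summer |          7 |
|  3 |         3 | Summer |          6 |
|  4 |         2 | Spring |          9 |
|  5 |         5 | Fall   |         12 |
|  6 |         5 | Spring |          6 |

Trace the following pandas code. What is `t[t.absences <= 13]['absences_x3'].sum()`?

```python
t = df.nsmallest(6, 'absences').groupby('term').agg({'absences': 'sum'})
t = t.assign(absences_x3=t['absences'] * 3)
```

69

take 6 rows with smallest absences:
   credits    term  absences
0        5    Fall         4
1        6    Fall         6
3        3  Summer         6
6        5  Spring         6
2        3  Summer         7
4        2  Spring         9
group by term, sum of absences:
        absences
term            
Fall          10
Spring        15
Summer        13
add column absences_x3 = t['absences'] * 3:
        absences  absences_x3
term                         
Fall          10           30
Spring        15           45
Summer        13           39
filter rows where absences <= 13:
        absences  absences_x3
term                         
Fall          10           30
Summer        13           39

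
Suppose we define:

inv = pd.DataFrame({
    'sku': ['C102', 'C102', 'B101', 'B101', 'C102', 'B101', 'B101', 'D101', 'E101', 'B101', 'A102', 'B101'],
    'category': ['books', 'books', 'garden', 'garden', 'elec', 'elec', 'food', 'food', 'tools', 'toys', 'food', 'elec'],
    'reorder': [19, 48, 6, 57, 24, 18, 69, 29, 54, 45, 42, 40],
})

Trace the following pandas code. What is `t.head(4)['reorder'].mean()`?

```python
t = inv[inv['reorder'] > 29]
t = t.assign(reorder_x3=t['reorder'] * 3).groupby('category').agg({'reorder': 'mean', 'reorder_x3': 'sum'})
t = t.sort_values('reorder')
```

46.75

filter rows where reorder > 29:
     sku category  reorder
1   C102    books       48
3   B101   garden       57
6   B101     food       69
8   E101    tools       54
9   B101     toys       45
10  A102     food       42
11  B101     elec       40
add column reorder_x3 = t['reorder'] * 3:
     sku category  reorder  reorder_x3
1   C102    books       48         144
3   B101   garden       57         171
6   B101     food       69         207
8   E101    tools       54         162
9   B101     toys       45         135
10  A102     food       42         126
11  B101     elec       40         120
group by category: mean(reorder), sum(reorder_x3):
          reorder  reorder_x3
category                     
books        48.0         144
elec         40.0         120
food         55.5         333
garden       57.0         171
tools        54.0         162
toys         45.0         135
sort by reorder:
          reorder  reorder_x3
category                     
elec         40.0         120
toys         45.0         135
books        48.0         144
tools        54.0         162
food         55.5         333
garden       57.0         171
take first 4 rows:
          reorder  reorder_x3
category                     
elec         40.0         120
toys         45.0         135
books        48.0         144
tools        54.0         162
The mean of column 'reorder' is 46.75.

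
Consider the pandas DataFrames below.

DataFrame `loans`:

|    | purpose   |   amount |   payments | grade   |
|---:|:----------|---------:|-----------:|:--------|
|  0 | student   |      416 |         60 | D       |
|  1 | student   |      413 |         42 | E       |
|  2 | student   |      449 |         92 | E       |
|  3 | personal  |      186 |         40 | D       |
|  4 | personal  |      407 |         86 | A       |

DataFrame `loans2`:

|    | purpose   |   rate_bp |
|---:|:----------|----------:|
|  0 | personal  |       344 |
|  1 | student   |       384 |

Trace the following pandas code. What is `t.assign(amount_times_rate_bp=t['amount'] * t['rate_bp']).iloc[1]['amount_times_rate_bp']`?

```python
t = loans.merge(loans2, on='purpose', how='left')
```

158592

merge on 'purpose' (how='left') → 5 rows:
    purpose  amount  payments grade  rate_bp
0   student     416        60     D      384
1   student     413        42     E      384
2   student     449        92     E      384
3  personal     186        40     D      344
4  personal     407        86     A      344
add column amount_times_rate_bp = t['amount'] * t['rate_bp']:
    purpose  amount  payments grade  rate_bp  amount_times_rate_bp
0   student     416        60     D      384                159744
1   student     413        42     E      384                158592
2   student     449        92     E      384                172416
3  personal     186        40     D      344                 63984
4  personal     407        86     A      344                140008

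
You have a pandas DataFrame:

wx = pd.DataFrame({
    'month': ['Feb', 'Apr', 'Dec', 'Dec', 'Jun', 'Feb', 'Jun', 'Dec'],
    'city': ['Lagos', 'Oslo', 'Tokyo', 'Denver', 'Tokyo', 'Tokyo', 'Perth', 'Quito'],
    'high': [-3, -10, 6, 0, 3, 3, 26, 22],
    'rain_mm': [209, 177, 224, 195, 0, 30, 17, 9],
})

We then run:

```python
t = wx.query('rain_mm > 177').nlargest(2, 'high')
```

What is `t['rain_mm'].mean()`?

filter rows where rain_mm > 177:
  month    city  high  rain_mm
0   Feb   Lagos    -3      209
2   Dec   Tokyo     6      224
3   Dec  Denver     0      195
take 2 rows with largest high:
  month    city  high  rain_mm
2   Dec   Tokyo     6      224
3   Dec  Denver     0      195
mean of column 'rain_mm' → 209.5

209.5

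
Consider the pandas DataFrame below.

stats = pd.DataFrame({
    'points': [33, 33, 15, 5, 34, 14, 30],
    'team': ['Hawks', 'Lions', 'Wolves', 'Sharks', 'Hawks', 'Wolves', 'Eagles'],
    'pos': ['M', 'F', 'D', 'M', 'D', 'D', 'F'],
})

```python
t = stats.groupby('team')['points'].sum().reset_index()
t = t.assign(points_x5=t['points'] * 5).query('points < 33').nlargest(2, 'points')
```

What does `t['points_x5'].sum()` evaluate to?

295

group by team, sum of points:
team
Eagles    30
Hawks     67
Lions     33
Sharks     5
Wolves    29
Name: points, dtype: int64
reset_index():
     team  points
0  Eagles      30
1   Hawks      67
2   Lions      33
3  Sharks       5
4  Wolves      29
add column points_x5 = t['points'] * 5:
     team  points  points_x5
0  Eagles      30        150
1   Hawks      67        335
2   Lions      33        165
3  Sharks       5         25
4  Wolves      29        145
filter rows where points < 33:
     team  points  points_x5
0  Eagles      30        150
3  Sharks       5         25
4  Wolves      29        145
take 2 rows with largest points:
     team  points  points_x5
0  Eagles      30        150
4  Wolves      29        145
Taking the sum of column 'points_x5' gives 295.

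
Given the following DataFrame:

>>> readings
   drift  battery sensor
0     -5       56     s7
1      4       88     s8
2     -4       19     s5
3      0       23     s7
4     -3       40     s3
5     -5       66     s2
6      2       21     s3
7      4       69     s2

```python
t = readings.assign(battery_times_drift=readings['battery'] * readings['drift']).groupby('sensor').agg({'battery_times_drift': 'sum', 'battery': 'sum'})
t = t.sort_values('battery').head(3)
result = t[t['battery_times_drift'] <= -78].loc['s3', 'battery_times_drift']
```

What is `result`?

-78

add column battery_times_drift = readings['battery'] * readings['drift']:
   drift  battery sensor  battery_times_drift
0     -5       56     s7                 -280
1      4       88     s8                  352
2     -4       19     s5                  -76
3      0       23     s7                    0
4     -3       40     s3                 -120
5     -5       66     s2                 -330
6      2       21     s3                   42
7      4       69     s2                  276
group by sensor: sum(battery_times_drift), sum(battery):
        battery_times_drift  battery
sensor                              
s2                      -54      135
s3                      -78       61
s5                      -76       19
s7                     -280       79
s8                      352       88
sort by battery:
        battery_times_drift  battery
sensor                              
s5                      -76       19
s3                      -78       61
s7                     -280       79
s8                      352       88
s2                      -54      135
take first 3 rows:
        battery_times_drift  battery
sensor                              
s5                      -76       19
s3                      -78       61
s7                     -280       79
filter rows where battery_times_drift <= -78:
        battery_times_drift  battery
sensor                              
s3                      -78       61
s7                     -280       79
So loc['s3', 'battery_times_drift'] = -78.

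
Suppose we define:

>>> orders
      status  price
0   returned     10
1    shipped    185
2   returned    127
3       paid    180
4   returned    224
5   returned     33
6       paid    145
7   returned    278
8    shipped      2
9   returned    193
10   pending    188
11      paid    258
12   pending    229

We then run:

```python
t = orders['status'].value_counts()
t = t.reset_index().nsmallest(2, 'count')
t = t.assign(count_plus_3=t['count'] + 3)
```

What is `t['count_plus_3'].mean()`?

5.0

value_counts of status:
status
returned    6
paid        3
shipped     2
pending     2
Name: count, dtype: int64
reset_index():
     status  count
0  returned      6
1      paid      3
2   shipped      2
3   pending      2
take 2 rows with smallest count:
    status  count
2  shipped      2
3  pending      2
add column count_plus_3 = t['count'] + 3:
    status  count  count_plus_3
2  shipped      2             5
3  pending      2             5
mean of column 'count_plus_3' → 5.0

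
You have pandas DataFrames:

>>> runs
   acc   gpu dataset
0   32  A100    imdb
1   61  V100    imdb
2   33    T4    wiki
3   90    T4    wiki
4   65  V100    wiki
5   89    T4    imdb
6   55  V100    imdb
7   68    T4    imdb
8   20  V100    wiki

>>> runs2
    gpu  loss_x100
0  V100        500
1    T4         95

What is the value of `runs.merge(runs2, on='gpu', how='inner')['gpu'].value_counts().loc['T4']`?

4

merge on 'gpu' (how='inner') → 8 rows:
   acc   gpu dataset  loss_x100
0   61  V100    imdb        500
1   33    T4    wiki         95
2   90    T4    wiki         95
3   65  V100    wiki        500
4   89    T4    imdb         95
5   55  V100    imdb        500
6   68    T4    imdb         95
7   20  V100    wiki        500
value_counts of gpu:
gpu
V100    4
T4      4
Name: count, dtype: int64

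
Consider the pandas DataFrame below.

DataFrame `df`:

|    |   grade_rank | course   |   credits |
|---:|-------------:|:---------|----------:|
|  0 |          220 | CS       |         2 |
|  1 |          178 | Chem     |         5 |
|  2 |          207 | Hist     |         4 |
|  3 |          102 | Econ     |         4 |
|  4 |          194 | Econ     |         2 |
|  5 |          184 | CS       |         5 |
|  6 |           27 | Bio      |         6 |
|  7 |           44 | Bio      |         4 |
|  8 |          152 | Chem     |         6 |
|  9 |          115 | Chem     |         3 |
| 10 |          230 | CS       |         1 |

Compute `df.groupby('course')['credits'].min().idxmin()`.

CS

group by course, min of credits:
course
Bio     4
CS      1
Chem    3
Econ    2
Hist    4
Name: credits, dtype: int64
label with the smallest value → CS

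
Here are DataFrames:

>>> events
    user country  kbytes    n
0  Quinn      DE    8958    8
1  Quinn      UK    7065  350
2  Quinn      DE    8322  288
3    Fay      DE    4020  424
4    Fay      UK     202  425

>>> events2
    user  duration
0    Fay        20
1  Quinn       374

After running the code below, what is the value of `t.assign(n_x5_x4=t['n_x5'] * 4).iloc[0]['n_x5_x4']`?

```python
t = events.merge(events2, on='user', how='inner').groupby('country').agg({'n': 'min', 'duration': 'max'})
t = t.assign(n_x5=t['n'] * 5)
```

merge on 'user' (how='inner') → 5 rows:
    user country  kbytes    n  duration
0  Quinn      DE    8958    8       374
1  Quinn      UK    7065  350       374
2  Quinn      DE    8322  288       374
3    Fay      DE    4020  424        20
4    Fay      UK     202  425        20
group by country: min(n), max(duration):
           n  duration
country               
DE         8       374
UK       350       374
add column n_x5 = t['n'] * 5:
           n  duration  n_x5
country                     
DE         8       374    40
UK       350       374  1750
add column n_x5_x4 = t['n_x5'] * 4:
           n  duration  n_x5  n_x5_x4
country                              
DE         8       374    40      160
UK       350       374  1750     7000
Finally, value at position 0, column 'n_x5_x4' = 160.

160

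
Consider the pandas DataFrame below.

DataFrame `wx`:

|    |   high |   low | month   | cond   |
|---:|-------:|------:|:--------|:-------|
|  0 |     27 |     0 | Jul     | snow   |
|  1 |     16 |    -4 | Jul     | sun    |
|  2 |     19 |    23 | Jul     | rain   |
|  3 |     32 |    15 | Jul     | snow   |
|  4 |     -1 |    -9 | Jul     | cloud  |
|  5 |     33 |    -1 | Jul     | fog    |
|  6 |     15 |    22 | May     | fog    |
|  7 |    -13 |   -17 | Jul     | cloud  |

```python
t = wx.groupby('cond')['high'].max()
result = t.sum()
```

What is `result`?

group by cond, max of high:
cond
cloud    -1
fog      33
rain     19
snow     32
sun      16
Name: high, dtype: int64

99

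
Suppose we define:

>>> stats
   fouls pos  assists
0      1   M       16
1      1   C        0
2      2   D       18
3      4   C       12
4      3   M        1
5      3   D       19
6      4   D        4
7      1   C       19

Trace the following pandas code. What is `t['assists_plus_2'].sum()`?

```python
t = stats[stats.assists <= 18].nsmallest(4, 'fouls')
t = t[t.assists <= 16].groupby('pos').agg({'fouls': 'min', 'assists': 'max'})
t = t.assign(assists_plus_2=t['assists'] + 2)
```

filter rows where assists <= 18:
   fouls pos  assists
0      1   M       16
1      1   C        0
2      2   D       18
3      4   C       12
4      3   M        1
6      4   D        4
take 4 rows with smallest fouls:
   fouls pos  assists
0      1   M       16
1      1   C        0
2      2   D       18
4      3   M        1
filter rows where assists <= 16:
   fouls pos  assists
0      1   M       16
1      1   C        0
4      3   M        1
group by pos: min(fouls), max(assists):
     fouls  assists
pos                
C        1        0
M        1       16
add column assists_plus_2 = t['assists'] + 2:
     fouls  assists  assists_plus_2
pos                                
C        1        0               2
M        1       16              18
Hence 20.

20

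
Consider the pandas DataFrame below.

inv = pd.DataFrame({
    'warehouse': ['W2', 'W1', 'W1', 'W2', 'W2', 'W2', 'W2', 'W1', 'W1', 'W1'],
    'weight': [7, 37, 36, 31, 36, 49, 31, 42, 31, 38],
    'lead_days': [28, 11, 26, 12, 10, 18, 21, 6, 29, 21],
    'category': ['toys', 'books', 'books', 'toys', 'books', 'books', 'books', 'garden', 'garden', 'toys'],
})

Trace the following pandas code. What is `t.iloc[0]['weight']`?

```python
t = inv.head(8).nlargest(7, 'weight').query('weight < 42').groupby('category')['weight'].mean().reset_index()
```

35.0

take first 8 rows:
  warehouse  weight  lead_days category
0        W2       7         28     toys
1        W1      37         11    books
2        W1      36         26    books
3        W2      31         12     toys
4        W2      36         10    books
5        W2      49         18    books
6        W2      31         21    books
7        W1      42          6   garden
take 7 rows with largest weight:
  warehouse  weight  lead_days category
5        W2      49         18    books
7        W1      42          6   garden
1        W1      37         11    books
2        W1      36         26    books
4        W2      36         10    books
3        W2      31         12     toys
6        W2      31         21    books
filter rows where weight < 42:
  warehouse  weight  lead_days category
1        W1      37         11    books
2        W1      36         26    books
4        W2      36         10    books
3        W2      31         12     toys
6        W2      31         21    books
group by category, mean of weight:
category
books    35.0
toys     31.0
Name: weight, dtype: float64
reset_index():
  category  weight
0    books    35.0
1     toys    31.0
Finally, value at position 0, column 'weight' = 35.0.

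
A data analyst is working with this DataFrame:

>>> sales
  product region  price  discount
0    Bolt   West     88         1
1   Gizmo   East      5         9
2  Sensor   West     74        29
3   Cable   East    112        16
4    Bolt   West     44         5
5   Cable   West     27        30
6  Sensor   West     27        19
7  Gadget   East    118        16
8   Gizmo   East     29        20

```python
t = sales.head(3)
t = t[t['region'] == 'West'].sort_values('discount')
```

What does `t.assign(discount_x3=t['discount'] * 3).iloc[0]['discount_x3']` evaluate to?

take first 3 rows:
  product region  price  discount
0    Bolt   West     88         1
1   Gizmo   East      5         9
2  Sensor   West     74        29
filter rows where region == 'West':
  product region  price  discount
0    Bolt   West     88         1
2  Sensor   West     74        29
sort by discount:
  product region  price  discount
0    Bolt   West     88         1
2  Sensor   West     74        29
add column discount_x3 = t['discount'] * 3:
  product region  price  discount  discount_x3
0    Bolt   West     88         1            3
2  Sensor   West     74        29           87
Reading off the value at position 0, column 'discount_x3', we get 3.

3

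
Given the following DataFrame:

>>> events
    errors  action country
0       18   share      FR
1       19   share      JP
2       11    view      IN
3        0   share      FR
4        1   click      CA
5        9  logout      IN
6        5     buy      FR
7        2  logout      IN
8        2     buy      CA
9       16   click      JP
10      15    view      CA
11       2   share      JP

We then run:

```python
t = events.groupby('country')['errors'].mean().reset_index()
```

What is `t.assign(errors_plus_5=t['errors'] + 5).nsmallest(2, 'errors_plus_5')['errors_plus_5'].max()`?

12.3333333333

group by country, mean of errors:
country
CA     6.000000
FR     7.666667
IN     7.333333
JP    12.333333
Name: errors, dtype: float64
reset_index():
  country     errors
0      CA   6.000000
1      FR   7.666667
2      IN   7.333333
3      JP  12.333333
add column errors_plus_5 = t['errors'] + 5:
  country     errors  errors_plus_5
0      CA   6.000000      11.000000
1      FR   7.666667      12.666667
2      IN   7.333333      12.333333
3      JP  12.333333      17.333333
take 2 rows with smallest errors_plus_5:
  country    errors  errors_plus_5
0      CA  6.000000      11.000000
2      IN  7.333333      12.333333
So max() = 12.3333333333.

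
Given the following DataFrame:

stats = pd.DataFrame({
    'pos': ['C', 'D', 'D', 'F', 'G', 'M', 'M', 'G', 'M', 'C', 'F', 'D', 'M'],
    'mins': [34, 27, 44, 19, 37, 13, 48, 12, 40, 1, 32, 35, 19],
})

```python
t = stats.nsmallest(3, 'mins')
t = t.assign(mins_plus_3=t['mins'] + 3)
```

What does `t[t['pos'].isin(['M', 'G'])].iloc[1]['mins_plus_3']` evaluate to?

16

take 3 rows with smallest mins:
  pos  mins
9   C     1
7   G    12
5   M    13
add column mins_plus_3 = t['mins'] + 3:
  pos  mins  mins_plus_3
9   C     1            4
7   G    12           15
5   M    13           16
filter rows where pos in ['M', 'G']:
  pos  mins  mins_plus_3
7   G    12           15
5   M    13           16
Then the value at position 1, column 'mins_plus_3': 16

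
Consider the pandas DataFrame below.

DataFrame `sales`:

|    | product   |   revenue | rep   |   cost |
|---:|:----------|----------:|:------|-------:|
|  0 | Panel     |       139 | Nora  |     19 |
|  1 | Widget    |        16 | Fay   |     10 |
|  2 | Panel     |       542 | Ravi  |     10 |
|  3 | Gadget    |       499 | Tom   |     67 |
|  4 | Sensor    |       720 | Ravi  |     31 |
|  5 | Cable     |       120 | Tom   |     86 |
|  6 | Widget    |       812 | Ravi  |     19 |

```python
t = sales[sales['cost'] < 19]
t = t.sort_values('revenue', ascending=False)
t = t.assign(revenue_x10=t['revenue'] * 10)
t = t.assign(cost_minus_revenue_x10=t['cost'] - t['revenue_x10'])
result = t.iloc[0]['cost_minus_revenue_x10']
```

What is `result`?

-5410

filter rows where cost < 19:
  product  revenue   rep  cost
1  Widget       16   Fay    10
2   Panel      542  Ravi    10
sort by revenue descending:
  product  revenue   rep  cost
2   Panel      542  Ravi    10
1  Widget       16   Fay    10
add column revenue_x10 = t['revenue'] * 10:
  product  revenue   rep  cost  revenue_x10
2   Panel      542  Ravi    10         5420
1  Widget       16   Fay    10          160
add column cost_minus_revenue_x10 = t['cost'] - t['revenue_x10']:
  product  revenue   rep  cost  revenue_x10  cost_minus_revenue_x10
2   Panel      542  Ravi    10         5420                   -5410
1  Widget       16   Fay    10          160                    -150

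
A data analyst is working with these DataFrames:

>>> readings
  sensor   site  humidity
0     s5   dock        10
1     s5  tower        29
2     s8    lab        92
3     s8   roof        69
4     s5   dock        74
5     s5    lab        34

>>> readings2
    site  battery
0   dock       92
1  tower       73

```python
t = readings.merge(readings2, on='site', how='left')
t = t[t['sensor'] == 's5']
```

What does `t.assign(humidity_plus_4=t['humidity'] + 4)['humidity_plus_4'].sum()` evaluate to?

163

merge on 'site' (how='left') → 6 rows:
  sensor   site  humidity  battery
0     s5   dock        10     92.0
1     s5  tower        29     73.0
2     s8    lab        92      NaN
3     s8   roof        69      NaN
4     s5   dock        74     92.0
5     s5    lab        34      NaN
filter rows where sensor == 's5':
  sensor   site  humidity  battery
0     s5   dock        10     92.0
1     s5  tower        29     73.0
4     s5   dock        74     92.0
5     s5    lab        34      NaN
add column humidity_plus_4 = t['humidity'] + 4:
  sensor   site  humidity  battery  humidity_plus_4
0     s5   dock        10     92.0               14
1     s5  tower        29     73.0               33
4     s5   dock        74     92.0               78
5     s5    lab        34      NaN               38
Reading off the sum of column 'humidity_plus_4', we get 163.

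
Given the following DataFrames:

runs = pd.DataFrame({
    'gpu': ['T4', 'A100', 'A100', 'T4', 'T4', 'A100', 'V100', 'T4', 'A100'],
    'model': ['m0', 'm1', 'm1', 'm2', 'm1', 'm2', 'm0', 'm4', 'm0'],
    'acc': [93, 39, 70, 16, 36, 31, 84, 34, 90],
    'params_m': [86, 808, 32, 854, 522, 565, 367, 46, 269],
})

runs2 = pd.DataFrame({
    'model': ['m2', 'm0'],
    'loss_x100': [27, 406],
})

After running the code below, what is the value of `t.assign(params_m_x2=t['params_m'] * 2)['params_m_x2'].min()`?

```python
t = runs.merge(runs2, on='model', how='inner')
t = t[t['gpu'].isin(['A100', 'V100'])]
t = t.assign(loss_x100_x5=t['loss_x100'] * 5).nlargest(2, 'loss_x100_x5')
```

merge on 'model' (how='inner') → 5 rows:
    gpu model  acc  params_m  loss_x100
0    T4    m0   93        86        406
1    T4    m2   16       854         27
2  A100    m2   31       565         27
3  V100    m0   84       367        406
4  A100    m0   90       269        406
filter rows where gpu in ['A100', 'V100']:
    gpu model  acc  params_m  loss_x100
2  A100    m2   31       565         27
3  V100    m0   84       367        406
4  A100    m0   90       269        406
add column loss_x100_x5 = t['loss_x100'] * 5:
    gpu model  acc  params_m  loss_x100  loss_x100_x5
2  A100    m2   31       565         27           135
3  V100    m0   84       367        406          2030
4  A100    m0   90       269        406          2030
take 2 rows with largest loss_x100_x5:
    gpu model  acc  params_m  loss_x100  loss_x100_x5
3  V100    m0   84       367        406          2030
4  A100    m0   90       269        406          2030
add column params_m_x2 = t['params_m'] * 2:
    gpu model  acc  params_m  loss_x100  loss_x100_x5  params_m_x2
3  V100    m0   84       367        406          2030          734
4  A100    m0   90       269        406          2030          538
The min of column 'params_m_x2' is 538.

538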